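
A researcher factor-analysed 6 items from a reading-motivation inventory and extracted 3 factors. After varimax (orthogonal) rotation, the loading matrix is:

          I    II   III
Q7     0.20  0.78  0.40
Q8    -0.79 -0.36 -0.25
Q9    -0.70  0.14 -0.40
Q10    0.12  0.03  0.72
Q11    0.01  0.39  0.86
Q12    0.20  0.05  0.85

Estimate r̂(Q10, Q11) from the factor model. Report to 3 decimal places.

0.632

r̂ = Σ λ_i·λ_j across factors = (0.12)(0.01) + (0.03)(0.39) + (0.72)(0.86)
  = +0.0012 +0.0117 +0.6192 = 0.6321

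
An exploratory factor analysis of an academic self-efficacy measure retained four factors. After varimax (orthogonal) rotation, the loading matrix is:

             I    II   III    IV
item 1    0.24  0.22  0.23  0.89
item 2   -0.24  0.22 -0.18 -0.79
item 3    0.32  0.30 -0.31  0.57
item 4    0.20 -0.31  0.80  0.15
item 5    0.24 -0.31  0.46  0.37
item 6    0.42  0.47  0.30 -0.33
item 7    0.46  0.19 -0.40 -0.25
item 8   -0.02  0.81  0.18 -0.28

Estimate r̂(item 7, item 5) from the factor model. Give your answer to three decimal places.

r̂ = Σ λ_i·λ_j across factors = (0.46)(0.24) + (0.19)(-0.31) + (-0.40)(0.46) + (-0.25)(0.37)
  = +0.1104 -0.0589 -0.1840 -0.0925 = -0.2250

-0.225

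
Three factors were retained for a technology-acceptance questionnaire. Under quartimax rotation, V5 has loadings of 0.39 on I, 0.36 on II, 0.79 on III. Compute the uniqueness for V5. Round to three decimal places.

h² = 0.39² + 0.36² + 0.79² = 0.1521 + 0.1296 + 0.6241 = 0.9058
Uniqueness u² = 1 − h² = 1 − 0.9058 = 0.0942

0.094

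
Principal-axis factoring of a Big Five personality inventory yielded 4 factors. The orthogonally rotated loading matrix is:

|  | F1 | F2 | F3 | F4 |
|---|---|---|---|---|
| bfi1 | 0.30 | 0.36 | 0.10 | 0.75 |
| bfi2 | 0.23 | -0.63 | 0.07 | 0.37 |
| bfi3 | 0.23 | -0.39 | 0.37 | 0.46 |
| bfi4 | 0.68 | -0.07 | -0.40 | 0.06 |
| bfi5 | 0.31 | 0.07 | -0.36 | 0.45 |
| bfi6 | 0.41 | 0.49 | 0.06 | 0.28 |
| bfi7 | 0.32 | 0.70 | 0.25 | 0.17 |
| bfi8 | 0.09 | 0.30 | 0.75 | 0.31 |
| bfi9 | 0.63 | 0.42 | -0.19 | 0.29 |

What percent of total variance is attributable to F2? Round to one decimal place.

SS loadings for F2 = 0.36² + (-0.63)² + (-0.39)² + (-0.07)² + 0.07² + 0.49² + 0.70² + 0.30² + 0.42² = 1.6849
With 9 standardized items, total variance = 9. Proportion = 1.6849/9 = 0.1872 → 18.72%.

18.7%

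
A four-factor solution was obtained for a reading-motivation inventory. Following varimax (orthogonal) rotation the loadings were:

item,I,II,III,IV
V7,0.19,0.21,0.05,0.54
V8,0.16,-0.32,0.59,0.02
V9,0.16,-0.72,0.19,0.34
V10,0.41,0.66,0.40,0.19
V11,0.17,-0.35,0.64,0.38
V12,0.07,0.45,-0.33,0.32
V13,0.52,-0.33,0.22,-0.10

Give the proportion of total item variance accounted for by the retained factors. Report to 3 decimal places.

0.558

Communalities: 0.3743, 0.4765, 0.6957, 0.7998, 0.7054, 0.4187, 0.4377; Σh² = 3.9081.
Total variance with 7 standardized items is 7, so the solution explains 3.9081/7 = 0.5583.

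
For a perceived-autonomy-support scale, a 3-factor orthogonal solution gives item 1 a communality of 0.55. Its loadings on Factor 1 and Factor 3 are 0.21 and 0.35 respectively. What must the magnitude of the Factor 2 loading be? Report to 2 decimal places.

Under orthogonal rotation h² = Σλ², so λ_Factor 2² = h² − (0.1666) = 0.55 − 0.1666 = 0.3834.
|λ| = √0.3834 = 0.6192.

0.62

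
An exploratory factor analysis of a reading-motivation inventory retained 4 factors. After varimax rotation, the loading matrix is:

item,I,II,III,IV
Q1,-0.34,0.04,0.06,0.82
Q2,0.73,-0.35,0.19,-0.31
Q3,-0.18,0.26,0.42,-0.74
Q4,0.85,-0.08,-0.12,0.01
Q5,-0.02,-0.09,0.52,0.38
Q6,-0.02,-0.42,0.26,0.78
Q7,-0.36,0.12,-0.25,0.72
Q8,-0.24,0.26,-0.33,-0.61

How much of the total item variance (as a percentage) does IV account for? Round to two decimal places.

36.99%

SS loadings for IV = 0.82² + (-0.31)² + (-0.74)² + 0.01² + 0.38² + 0.78² + 0.72² + (-0.61)² = 2.9595
With 8 standardized items, total variance = 8. Proportion = 2.9595/8 = 0.3699 → 36.99%.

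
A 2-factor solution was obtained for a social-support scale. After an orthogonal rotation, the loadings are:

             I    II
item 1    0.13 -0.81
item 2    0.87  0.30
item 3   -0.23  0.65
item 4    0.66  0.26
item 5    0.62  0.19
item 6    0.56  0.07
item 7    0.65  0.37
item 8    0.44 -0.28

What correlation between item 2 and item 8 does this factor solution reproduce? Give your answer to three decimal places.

0.299

r̂ = Σ λ_i·λ_j across factors = (0.87)(0.44) + (0.30)(-0.28)
  = +0.3828 -0.0840 = 0.2988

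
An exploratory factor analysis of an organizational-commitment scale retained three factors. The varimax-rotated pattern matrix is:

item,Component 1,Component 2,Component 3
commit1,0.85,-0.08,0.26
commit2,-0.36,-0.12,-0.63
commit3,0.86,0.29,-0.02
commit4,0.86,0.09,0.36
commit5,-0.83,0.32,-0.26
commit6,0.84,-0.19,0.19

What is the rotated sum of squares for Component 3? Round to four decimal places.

0.6982

SS loadings for Component 3 = 0.26² + (-0.63)² + (-0.02)² + 0.36² + (-0.26)² + 0.19² = 0.0676 + 0.3969 + 0.0004 + 0.1296 + 0.0676 + 0.0361 = 0.6982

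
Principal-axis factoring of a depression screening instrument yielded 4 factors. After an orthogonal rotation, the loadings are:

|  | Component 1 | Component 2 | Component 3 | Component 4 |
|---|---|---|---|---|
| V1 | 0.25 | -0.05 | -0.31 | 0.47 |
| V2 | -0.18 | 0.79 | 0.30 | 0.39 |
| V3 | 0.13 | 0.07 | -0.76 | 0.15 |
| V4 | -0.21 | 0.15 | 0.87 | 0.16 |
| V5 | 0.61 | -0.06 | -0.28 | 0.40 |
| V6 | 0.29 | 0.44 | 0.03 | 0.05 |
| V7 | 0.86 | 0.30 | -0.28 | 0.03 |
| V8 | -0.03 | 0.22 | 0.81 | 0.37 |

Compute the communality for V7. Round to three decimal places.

0.909

h² = 0.86² + 0.30² + (-0.28)² + 0.03² = 0.7396 + 0.0900 + 0.0784 + 0.0009 = 0.9089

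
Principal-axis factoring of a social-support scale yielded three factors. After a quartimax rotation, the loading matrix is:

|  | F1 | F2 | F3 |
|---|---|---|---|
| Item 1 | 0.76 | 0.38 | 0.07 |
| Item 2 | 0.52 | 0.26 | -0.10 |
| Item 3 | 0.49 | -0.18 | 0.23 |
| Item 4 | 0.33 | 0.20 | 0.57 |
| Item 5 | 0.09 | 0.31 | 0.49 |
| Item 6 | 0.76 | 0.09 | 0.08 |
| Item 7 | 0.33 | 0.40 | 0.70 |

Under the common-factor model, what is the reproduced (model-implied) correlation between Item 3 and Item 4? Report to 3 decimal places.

r̂ = Σ λ_i·λ_j across factors = (0.49)(0.33) + (-0.18)(0.20) + (0.23)(0.57)
  = +0.1617 -0.0360 +0.1311 = 0.2568

0.257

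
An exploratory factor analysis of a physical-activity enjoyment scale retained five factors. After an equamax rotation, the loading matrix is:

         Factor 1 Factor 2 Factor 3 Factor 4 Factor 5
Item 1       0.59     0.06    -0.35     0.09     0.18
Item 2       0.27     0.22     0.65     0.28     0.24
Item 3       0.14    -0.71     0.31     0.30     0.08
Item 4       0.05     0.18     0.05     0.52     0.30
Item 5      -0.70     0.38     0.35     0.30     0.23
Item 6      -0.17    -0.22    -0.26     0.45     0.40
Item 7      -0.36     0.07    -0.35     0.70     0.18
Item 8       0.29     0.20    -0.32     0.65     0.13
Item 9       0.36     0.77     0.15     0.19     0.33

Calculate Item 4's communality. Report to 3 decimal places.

0.398

h² = 0.05² + 0.18² + 0.05² + 0.52² + 0.30² = 0.0025 + 0.0324 + 0.0025 + 0.2704 + 0.0900 = 0.3978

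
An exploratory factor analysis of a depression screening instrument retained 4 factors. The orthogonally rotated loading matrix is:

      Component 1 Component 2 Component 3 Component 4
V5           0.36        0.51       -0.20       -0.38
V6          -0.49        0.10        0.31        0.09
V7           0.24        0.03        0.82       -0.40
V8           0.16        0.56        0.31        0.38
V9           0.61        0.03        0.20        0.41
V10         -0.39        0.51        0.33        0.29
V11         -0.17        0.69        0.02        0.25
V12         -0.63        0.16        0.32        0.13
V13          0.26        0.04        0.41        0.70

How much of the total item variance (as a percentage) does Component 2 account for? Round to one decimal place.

SS loadings for Component 2 = 0.51² + 0.10² + 0.03² + 0.56² + 0.03² + 0.51² + 0.69² + 0.16² + 0.04² = 1.3489
With 9 standardized items, total variance = 9. Proportion = 1.3489/9 = 0.1499 → 14.99%.

15.0%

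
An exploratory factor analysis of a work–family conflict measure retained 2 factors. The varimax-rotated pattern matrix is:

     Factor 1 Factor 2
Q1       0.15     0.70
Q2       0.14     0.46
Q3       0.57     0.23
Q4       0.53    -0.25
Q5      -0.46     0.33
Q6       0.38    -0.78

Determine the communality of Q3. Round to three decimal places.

h² = 0.57² + 0.23² = 0.3249 + 0.0529 = 0.3778

0.378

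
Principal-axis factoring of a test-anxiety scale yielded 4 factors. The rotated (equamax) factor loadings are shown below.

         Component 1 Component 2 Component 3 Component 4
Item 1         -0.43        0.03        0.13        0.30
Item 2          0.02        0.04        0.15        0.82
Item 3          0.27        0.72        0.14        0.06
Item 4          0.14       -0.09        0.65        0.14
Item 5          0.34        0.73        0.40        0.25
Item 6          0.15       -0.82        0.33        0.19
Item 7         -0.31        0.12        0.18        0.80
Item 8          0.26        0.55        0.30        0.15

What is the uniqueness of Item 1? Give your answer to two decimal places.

h² = (-0.43)² + 0.03² + 0.13² + 0.30² = 0.1849 + 0.0009 + 0.0169 + 0.0900 = 0.2927
Uniqueness u² = 1 − h² = 1 − 0.2927 = 0.7073

0.71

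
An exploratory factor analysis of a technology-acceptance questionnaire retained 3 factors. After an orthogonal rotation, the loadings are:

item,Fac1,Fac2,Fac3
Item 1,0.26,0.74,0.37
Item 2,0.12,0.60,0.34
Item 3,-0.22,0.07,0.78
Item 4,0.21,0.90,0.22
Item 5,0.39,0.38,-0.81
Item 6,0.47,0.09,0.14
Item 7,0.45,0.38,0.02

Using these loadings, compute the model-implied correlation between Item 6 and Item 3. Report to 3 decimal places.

0.012

r̂ = Σ λ_i·λ_j across factors = (0.47)(-0.22) + (0.09)(0.07) + (0.14)(0.78)
  = -0.1034 +0.0063 +0.1092 = 0.0121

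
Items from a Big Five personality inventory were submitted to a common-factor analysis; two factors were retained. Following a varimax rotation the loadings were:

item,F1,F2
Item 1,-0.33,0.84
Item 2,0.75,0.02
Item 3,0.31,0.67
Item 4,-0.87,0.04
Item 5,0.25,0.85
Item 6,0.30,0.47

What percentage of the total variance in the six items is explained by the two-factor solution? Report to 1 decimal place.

62.9%

SS loadings by factor: 1.6769, 2.0999; total = 3.7768.
Total variance with 6 standardized items is 6, so the solution explains 3.7768/6 = 0.6295 = 62.95%.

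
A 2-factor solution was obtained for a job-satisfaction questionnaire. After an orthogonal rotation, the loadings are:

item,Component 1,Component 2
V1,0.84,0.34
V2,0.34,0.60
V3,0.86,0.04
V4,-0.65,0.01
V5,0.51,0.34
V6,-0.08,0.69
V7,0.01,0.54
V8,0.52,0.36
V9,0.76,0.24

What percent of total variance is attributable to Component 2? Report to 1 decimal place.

SS loadings for Component 2 = 0.34² + 0.60² + 0.04² + 0.01² + 0.34² + 0.69² + 0.54² + 0.36² + 0.24² = 1.5478
With 9 standardized items, total variance = 9. Proportion = 1.5478/9 = 0.1720 → 17.20%.

17.2%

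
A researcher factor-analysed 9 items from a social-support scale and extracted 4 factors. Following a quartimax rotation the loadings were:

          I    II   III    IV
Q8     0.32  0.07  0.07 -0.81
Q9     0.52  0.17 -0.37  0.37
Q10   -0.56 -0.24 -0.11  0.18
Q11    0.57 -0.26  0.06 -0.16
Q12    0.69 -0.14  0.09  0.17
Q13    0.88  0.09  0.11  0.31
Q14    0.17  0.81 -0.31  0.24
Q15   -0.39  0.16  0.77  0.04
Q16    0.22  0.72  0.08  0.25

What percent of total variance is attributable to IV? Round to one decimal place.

12.2%

SS loadings for IV = (-0.81)² + 0.37² + 0.18² + (-0.16)² + 0.17² + 0.31² + 0.24² + 0.04² + 0.25² = 1.0977
With 9 standardized items, total variance = 9. Proportion = 1.0977/9 = 0.1220 → 12.20%.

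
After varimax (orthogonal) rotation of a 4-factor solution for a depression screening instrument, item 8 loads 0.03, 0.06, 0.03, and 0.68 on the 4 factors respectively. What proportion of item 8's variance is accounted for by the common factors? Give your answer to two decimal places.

h² = 0.03² + 0.06² + 0.03² + 0.68² = 0.0009 + 0.0036 + 0.0009 + 0.4624 = 0.4678

0.47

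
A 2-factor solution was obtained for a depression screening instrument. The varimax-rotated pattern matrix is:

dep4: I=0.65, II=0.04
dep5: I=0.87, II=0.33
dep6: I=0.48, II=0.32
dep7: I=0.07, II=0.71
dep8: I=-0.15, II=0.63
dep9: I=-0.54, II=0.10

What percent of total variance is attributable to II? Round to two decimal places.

SS loadings for II = 0.04² + 0.33² + 0.32² + 0.71² + 0.63² + 0.10² = 1.1239
With 6 standardized items, total variance = 6. Proportion = 1.1239/6 = 0.1873 → 18.73%.

18.73%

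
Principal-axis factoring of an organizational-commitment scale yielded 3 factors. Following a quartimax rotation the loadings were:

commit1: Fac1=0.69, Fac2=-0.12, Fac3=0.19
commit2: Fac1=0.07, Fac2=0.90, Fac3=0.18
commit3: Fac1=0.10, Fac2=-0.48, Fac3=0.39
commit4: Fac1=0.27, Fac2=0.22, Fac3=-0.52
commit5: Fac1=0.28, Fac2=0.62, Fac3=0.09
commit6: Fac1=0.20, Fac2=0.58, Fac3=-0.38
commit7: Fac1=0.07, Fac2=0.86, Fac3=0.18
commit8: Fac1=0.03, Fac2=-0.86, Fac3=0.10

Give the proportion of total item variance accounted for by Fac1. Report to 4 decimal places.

0.0860

SS loadings for Fac1 = 0.69² + 0.07² + 0.10² + 0.27² + 0.28² + 0.20² + 0.07² + 0.03² = 0.6881
Proportion of variance = 0.6881 / 8 = 0.0860.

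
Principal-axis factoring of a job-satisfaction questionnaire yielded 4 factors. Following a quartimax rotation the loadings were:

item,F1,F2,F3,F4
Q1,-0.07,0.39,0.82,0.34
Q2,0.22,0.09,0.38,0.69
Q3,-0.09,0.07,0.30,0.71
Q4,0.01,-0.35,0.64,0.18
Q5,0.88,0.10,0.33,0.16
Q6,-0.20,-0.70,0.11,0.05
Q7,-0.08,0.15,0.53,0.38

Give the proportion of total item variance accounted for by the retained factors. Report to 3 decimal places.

Communalities: 0.9450, 0.6770, 0.6071, 0.5646, 0.9189, 0.5446, 0.4542; Σh² = 4.7114.
Total variance with 7 standardized items is 7, so the solution explains 4.7114/7 = 0.6731.

0.673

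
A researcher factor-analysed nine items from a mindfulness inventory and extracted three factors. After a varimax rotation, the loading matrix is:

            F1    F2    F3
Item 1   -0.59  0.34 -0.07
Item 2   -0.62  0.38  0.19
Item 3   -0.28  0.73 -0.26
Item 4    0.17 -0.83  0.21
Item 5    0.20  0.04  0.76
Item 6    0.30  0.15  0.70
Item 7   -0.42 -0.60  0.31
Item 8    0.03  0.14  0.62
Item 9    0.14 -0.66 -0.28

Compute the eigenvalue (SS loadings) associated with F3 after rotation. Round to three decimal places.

SS loadings for F3 = (-0.07)² + 0.19² + (-0.26)² + 0.21² + 0.76² + 0.70² + 0.31² + 0.62² + (-0.28)² = 0.0049 + 0.0361 + 0.0676 + 0.0441 + 0.5776 + 0.4900 + 0.0961 + 0.3844 + 0.0784 = 1.7792

1.779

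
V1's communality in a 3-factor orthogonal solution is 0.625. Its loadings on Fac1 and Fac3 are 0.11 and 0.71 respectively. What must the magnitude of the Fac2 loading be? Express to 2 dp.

Under orthogonal rotation h² = Σλ², so λ_Fac2² = h² − (0.5162) = 0.625 − 0.5162 = 0.1088.
|λ| = √0.1088 = 0.3298.

0.33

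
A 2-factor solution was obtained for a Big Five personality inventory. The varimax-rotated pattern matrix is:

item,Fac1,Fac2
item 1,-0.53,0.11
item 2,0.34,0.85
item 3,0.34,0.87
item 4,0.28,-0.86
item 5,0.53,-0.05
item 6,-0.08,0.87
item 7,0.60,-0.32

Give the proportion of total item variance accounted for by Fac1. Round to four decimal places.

0.1768

SS loadings for Fac1 = (-0.53)² + 0.34² + 0.34² + 0.28² + 0.53² + (-0.08)² + 0.60² = 1.2378
Proportion of variance = 1.2378 / 7 = 0.1768.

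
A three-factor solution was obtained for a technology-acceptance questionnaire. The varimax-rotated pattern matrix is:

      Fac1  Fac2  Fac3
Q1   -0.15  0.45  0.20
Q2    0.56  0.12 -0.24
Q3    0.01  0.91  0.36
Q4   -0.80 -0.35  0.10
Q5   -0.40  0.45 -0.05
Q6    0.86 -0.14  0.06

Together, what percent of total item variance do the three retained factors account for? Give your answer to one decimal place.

SS loadings by factor: 1.8758, 1.3896, 0.2433; total = 3.5087.
Total variance with 6 standardized items is 6, so the solution explains 3.5087/6 = 0.5848 = 58.48%.

58.5%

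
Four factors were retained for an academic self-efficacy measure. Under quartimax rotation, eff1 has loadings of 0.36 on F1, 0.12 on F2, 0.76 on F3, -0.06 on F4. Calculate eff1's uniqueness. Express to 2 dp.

h² = 0.36² + 0.12² + 0.76² + (-0.06)² = 0.1296 + 0.0144 + 0.5776 + 0.0036 = 0.7252
Uniqueness u² = 1 − h² = 1 − 0.7252 = 0.2748

0.27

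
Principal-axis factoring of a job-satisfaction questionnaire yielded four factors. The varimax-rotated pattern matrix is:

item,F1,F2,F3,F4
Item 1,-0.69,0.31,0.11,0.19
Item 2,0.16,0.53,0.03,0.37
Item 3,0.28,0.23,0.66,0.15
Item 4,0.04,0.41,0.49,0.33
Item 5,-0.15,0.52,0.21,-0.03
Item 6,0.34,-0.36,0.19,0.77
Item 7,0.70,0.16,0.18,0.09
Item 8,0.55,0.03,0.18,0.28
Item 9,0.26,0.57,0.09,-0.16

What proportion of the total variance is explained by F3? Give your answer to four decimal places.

SS loadings for F3 = 0.11² + 0.03² + 0.66² + 0.49² + 0.21² + 0.19² + 0.18² + 0.18² + 0.09² = 0.8418
Proportion of variance = 0.8418 / 9 = 0.0935.

0.0935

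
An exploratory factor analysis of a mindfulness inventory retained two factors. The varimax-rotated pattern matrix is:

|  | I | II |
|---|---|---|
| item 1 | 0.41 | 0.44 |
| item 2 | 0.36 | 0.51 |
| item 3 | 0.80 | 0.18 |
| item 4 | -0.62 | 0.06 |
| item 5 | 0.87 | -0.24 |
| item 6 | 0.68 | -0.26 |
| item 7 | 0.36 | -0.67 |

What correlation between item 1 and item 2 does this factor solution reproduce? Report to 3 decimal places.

r̂ = Σ λ_i·λ_j across factors = (0.41)(0.36) + (0.44)(0.51)
  = +0.1476 +0.2244 = 0.3720

0.372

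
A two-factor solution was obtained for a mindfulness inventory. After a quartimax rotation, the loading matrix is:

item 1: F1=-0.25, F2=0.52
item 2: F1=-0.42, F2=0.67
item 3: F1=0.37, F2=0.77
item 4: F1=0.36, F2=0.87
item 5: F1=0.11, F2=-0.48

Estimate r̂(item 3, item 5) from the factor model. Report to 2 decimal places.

r̂ = Σ λ_i·λ_j across factors = (0.37)(0.11) + (0.77)(-0.48)
  = +0.0407 -0.3696 = -0.3289

-0.33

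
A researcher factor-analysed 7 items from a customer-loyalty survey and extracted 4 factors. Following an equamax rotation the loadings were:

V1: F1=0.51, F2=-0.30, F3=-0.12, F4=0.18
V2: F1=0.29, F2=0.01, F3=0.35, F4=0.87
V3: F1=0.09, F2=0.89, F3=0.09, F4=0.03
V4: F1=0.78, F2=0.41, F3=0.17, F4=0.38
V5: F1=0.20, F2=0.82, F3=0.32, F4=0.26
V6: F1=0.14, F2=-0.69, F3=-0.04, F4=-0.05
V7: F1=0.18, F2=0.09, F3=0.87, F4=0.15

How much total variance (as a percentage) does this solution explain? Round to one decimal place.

76.0%

Communalities: 0.3969, 0.9636, 0.8092, 0.9498, 0.8824, 0.4998, 0.8199; Σh² = 5.3216.
Total variance with 7 standardized items is 7, so the solution explains 5.3216/7 = 0.7602 = 76.02%.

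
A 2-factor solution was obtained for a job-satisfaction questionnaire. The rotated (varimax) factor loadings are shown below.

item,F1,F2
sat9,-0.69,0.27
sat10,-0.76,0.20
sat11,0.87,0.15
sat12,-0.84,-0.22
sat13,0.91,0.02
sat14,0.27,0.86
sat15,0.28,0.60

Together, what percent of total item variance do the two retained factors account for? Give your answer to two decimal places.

SS loadings by factor: 3.4956, 1.2838; total = 4.7794.
Total variance with 7 standardized items is 7, so the solution explains 4.7794/7 = 0.6828 = 68.28%.

68.28%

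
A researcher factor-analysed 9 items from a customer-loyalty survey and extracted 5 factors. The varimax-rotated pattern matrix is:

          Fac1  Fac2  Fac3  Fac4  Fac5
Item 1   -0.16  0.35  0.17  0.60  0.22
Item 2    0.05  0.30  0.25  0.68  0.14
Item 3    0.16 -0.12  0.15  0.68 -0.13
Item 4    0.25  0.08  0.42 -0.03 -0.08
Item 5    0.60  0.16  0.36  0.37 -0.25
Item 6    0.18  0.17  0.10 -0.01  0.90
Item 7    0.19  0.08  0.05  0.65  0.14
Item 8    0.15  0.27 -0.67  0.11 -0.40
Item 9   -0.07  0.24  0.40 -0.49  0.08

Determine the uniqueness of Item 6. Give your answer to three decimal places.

0.119

h² = 0.18² + 0.17² + 0.10² + (-0.01)² + 0.90² = 0.0324 + 0.0289 + 0.0100 + 0.0001 + 0.8100 = 0.8814
Uniqueness u² = 1 − h² = 1 − 0.8814 = 0.1186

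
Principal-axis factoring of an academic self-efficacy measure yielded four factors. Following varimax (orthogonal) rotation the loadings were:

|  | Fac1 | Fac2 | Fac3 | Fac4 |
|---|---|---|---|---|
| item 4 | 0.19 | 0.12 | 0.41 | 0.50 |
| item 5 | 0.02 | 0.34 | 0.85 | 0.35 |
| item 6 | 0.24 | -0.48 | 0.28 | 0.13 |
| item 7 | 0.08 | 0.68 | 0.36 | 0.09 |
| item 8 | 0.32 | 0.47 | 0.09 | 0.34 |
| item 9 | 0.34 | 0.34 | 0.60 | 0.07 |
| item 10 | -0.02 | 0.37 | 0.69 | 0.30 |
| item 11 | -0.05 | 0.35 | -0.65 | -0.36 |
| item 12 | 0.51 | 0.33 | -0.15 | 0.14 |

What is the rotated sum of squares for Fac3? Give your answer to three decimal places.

2.388

SS loadings for Fac3 = 0.41² + 0.85² + 0.28² + 0.36² + 0.09² + 0.60² + 0.69² + (-0.65)² + (-0.15)² = 0.1681 + 0.7225 + 0.0784 + 0.1296 + 0.0081 + 0.3600 + 0.4761 + 0.4225 + 0.0225 = 2.3878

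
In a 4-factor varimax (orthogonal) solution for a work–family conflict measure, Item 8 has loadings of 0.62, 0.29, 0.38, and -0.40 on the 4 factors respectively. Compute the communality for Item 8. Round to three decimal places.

0.773

h² = 0.62² + 0.29² + 0.38² + (-0.40)² = 0.3844 + 0.0841 + 0.1444 + 0.1600 = 0.7729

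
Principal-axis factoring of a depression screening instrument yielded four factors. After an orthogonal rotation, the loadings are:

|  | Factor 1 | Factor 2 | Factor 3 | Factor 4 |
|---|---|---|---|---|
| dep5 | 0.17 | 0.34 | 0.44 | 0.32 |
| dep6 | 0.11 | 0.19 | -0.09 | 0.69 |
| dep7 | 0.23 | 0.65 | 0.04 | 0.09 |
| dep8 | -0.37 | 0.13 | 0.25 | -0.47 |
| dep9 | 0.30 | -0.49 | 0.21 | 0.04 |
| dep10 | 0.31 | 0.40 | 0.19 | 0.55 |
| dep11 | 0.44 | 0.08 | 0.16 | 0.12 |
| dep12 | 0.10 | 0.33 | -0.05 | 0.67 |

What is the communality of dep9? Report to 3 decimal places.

h² = 0.30² + (-0.49)² + 0.21² + 0.04² = 0.0900 + 0.2401 + 0.0441 + 0.0016 = 0.3758

0.376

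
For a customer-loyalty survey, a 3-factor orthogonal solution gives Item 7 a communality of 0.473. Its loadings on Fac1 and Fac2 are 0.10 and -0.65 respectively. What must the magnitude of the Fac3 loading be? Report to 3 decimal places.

Under orthogonal rotation h² = Σλ², so λ_Fac3² = h² − (0.4325) = 0.473 − 0.4325 = 0.0405.
|λ| = √0.0405 = 0.2012.

0.201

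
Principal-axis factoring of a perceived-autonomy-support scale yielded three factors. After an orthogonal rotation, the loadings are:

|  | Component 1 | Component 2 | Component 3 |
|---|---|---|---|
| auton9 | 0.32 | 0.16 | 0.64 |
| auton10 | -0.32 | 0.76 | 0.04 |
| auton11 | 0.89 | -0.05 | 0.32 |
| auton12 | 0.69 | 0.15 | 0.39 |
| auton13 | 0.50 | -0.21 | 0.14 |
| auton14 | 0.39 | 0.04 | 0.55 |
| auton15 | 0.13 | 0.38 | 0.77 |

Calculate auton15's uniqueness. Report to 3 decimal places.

0.246

h² = 0.13² + 0.38² + 0.77² = 0.0169 + 0.1444 + 0.5929 = 0.7542
Uniqueness u² = 1 − h² = 1 − 0.7542 = 0.2458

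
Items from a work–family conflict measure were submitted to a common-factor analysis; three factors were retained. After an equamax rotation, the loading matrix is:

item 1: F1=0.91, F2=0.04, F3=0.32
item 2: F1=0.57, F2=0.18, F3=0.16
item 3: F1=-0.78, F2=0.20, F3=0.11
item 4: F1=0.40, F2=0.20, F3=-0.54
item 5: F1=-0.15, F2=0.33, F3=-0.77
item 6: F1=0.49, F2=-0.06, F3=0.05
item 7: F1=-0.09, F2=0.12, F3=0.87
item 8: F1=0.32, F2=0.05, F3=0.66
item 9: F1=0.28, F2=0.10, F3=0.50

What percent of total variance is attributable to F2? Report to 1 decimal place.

SS loadings for F2 = 0.04² + 0.18² + 0.20² + 0.20² + 0.33² + (-0.06)² + 0.12² + 0.05² + 0.10² = 0.2534
With 9 standardized items, total variance = 9. Proportion = 0.2534/9 = 0.0282 → 2.82%.

2.8%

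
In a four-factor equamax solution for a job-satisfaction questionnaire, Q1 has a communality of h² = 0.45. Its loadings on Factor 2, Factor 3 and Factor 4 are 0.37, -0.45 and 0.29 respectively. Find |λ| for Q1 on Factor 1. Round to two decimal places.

0.16

Under orthogonal rotation h² = Σλ², so λ_Factor 1² = h² − (0.4235) = 0.45 − 0.4235 = 0.0265.
|λ| = √0.0265 = 0.1628.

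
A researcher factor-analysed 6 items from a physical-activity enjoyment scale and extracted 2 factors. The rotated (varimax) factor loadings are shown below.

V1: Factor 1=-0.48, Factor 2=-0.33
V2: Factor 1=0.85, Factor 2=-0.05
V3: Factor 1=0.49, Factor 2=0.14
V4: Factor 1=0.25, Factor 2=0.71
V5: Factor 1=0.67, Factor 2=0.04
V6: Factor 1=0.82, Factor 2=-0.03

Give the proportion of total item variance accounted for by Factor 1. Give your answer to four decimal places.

SS loadings for Factor 1 = (-0.48)² + 0.85² + 0.49² + 0.25² + 0.67² + 0.82² = 2.3768
Proportion of variance = 2.3768 / 6 = 0.3961.

0.3961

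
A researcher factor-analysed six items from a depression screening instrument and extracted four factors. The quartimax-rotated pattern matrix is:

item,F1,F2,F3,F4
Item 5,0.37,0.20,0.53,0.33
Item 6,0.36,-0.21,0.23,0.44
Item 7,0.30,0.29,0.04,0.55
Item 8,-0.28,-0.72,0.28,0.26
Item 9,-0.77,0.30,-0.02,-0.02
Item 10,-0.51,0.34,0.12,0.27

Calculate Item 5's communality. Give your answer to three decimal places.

h² = 0.37² + 0.20² + 0.53² + 0.33² = 0.1369 + 0.0400 + 0.2809 + 0.1089 = 0.5667

0.567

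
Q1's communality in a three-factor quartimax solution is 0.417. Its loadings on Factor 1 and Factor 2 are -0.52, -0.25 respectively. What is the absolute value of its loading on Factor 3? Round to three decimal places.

0.290

Under orthogonal rotation h² = Σλ², so λ_Factor 3² = h² − (0.3329) = 0.417 − 0.3329 = 0.0841.
|λ| = √0.0841 = 0.2900.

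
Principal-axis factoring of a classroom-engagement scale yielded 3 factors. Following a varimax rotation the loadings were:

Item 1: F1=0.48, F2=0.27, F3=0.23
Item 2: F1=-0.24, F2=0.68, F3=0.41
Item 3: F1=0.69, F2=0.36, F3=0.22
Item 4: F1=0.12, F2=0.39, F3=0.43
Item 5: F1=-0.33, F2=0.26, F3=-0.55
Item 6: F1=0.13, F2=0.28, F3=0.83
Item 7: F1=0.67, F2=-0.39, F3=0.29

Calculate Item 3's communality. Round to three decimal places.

h² = 0.69² + 0.36² + 0.22² = 0.4761 + 0.1296 + 0.0484 = 0.6541

0.654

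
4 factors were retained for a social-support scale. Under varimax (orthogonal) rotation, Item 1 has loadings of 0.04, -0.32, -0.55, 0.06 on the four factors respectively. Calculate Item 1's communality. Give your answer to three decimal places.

h² = 0.04² + (-0.32)² + (-0.55)² + 0.06² = 0.0016 + 0.1024 + 0.3025 + 0.0036 = 0.4101

0.410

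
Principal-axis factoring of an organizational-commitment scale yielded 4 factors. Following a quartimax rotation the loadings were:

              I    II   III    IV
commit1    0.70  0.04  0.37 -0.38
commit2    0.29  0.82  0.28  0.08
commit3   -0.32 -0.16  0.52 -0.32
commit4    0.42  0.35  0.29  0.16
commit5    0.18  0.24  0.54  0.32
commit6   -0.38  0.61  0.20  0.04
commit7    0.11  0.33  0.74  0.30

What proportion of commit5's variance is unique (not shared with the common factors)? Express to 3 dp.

h² = 0.18² + 0.24² + 0.54² + 0.32² = 0.0324 + 0.0576 + 0.2916 + 0.1024 = 0.4840
Uniqueness u² = 1 − h² = 1 − 0.4840 = 0.5160

0.516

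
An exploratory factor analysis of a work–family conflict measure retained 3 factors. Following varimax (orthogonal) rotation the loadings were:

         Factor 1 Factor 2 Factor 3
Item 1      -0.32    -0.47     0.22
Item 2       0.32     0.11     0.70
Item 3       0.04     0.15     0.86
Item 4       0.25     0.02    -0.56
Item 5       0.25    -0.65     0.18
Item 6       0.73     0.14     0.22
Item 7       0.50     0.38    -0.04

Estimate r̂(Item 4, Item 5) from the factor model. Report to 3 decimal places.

r̂ = Σ λ_i·λ_j across factors = (0.25)(0.25) + (0.02)(-0.65) + (-0.56)(0.18)
  = +0.0625 -0.0130 -0.1008 = -0.0513

-0.051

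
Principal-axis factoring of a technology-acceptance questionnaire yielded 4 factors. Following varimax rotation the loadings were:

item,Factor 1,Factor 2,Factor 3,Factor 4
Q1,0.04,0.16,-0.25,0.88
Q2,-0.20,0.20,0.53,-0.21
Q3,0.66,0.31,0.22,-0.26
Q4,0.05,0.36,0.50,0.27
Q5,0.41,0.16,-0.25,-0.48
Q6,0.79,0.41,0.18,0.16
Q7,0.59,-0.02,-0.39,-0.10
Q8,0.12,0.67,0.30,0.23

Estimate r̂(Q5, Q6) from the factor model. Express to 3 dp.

r̂ = Σ λ_i·λ_j across factors = (0.41)(0.79) + (0.16)(0.41) + (-0.25)(0.18) + (-0.48)(0.16)
  = +0.3239 +0.0656 -0.0450 -0.0768 = 0.2677

0.268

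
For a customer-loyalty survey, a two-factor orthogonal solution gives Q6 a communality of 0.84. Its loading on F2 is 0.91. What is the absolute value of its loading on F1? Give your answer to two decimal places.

0.11

Under orthogonal rotation h² = Σλ², so λ_F1² = h² − (0.8281) = 0.84 − 0.8281 = 0.0119.
|λ| = √0.0119 = 0.1091.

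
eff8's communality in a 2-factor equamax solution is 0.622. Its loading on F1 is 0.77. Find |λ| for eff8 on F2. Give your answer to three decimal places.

0.171

Under orthogonal rotation h² = Σλ², so λ_F2² = h² − (0.5929) = 0.622 − 0.5929 = 0.0291.
|λ| = √0.0291 = 0.1706.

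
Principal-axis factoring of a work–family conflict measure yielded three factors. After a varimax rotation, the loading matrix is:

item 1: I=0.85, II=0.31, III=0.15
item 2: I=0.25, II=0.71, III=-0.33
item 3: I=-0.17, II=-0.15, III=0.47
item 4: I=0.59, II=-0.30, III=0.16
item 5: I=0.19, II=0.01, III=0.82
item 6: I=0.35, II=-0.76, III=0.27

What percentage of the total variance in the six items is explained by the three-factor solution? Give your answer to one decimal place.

SS loadings by factor: 1.3206, 1.2904, 1.1232; total = 3.7342.
Total variance with 6 standardized items is 6, so the solution explains 3.7342/6 = 0.6224 = 62.24%.

62.2%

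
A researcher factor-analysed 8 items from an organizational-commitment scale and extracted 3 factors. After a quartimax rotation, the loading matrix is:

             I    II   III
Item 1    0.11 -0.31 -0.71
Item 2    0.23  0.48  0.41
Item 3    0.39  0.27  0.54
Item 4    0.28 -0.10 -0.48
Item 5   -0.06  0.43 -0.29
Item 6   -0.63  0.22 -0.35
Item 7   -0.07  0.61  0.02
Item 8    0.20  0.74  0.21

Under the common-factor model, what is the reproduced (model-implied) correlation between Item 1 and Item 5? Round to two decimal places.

0.07

r̂ = Σ λ_i·λ_j across factors = (0.11)(-0.06) + (-0.31)(0.43) + (-0.71)(-0.29)
  = -0.0066 -0.1333 +0.2059 = 0.0660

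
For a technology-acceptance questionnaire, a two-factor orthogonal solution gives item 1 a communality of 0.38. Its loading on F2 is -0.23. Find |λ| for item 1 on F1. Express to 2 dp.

0.57

Under orthogonal rotation h² = Σλ², so λ_F1² = h² − (0.0529) = 0.38 − 0.0529 = 0.3271.
|λ| = √0.3271 = 0.5719.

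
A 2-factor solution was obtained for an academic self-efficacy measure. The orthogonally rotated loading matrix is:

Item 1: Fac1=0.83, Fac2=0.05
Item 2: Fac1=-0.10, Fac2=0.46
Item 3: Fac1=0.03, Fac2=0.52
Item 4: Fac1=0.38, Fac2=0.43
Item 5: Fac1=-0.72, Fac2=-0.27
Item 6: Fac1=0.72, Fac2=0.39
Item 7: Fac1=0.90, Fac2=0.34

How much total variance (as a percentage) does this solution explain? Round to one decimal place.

Communalities: 0.6914, 0.2216, 0.2713, 0.3293, 0.5913, 0.6705, 0.9256; Σh² = 3.7010.
Total variance with 7 standardized items is 7, so the solution explains 3.7010/7 = 0.5287 = 52.87%.

52.9%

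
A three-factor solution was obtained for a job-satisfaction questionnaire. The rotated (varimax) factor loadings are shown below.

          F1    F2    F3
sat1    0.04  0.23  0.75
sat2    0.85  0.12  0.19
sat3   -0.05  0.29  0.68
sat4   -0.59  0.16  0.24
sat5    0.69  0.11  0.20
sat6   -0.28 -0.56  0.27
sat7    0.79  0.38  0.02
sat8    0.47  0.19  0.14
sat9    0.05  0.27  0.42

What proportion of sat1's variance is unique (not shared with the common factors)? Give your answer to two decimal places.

h² = 0.04² + 0.23² + 0.75² = 0.0016 + 0.0529 + 0.5625 = 0.6170
Uniqueness u² = 1 − h² = 1 − 0.6170 = 0.3830

0.38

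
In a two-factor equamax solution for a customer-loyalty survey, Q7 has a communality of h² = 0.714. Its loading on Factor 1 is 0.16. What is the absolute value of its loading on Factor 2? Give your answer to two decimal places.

Under orthogonal rotation h² = Σλ², so λ_Factor 2² = h² − (0.0256) = 0.714 − 0.0256 = 0.6884.
|λ| = √0.6884 = 0.8297.

0.83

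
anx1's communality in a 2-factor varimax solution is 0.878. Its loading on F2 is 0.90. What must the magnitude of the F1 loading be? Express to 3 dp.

Under orthogonal rotation h² = Σλ², so λ_F1² = h² − (0.8100) = 0.878 − 0.8100 = 0.0680.
|λ| = √0.0680 = 0.2608.

0.261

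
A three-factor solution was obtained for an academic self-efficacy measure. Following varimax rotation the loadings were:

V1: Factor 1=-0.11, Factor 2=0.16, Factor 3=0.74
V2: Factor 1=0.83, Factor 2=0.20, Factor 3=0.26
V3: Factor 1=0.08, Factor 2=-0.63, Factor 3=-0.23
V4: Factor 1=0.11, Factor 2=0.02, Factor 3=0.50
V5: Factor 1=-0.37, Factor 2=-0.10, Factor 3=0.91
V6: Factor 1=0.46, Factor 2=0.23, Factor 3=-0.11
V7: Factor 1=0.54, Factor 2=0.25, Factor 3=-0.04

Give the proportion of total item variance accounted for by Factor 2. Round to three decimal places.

SS loadings for Factor 2 = 0.16² + 0.20² + (-0.63)² + 0.02² + (-0.10)² + 0.23² + 0.25² = 0.5883
Proportion of variance = 0.5883 / 7 = 0.0840.

0.084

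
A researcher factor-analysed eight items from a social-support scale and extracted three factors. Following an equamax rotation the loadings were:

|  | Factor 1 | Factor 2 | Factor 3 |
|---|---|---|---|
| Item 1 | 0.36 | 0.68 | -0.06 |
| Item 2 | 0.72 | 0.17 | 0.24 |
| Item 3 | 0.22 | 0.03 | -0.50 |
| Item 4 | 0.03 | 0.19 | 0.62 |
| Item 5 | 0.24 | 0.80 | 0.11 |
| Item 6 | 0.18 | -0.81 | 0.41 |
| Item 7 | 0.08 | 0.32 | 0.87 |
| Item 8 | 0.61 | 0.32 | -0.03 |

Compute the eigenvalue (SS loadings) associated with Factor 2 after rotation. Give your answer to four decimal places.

2.0292

SS loadings for Factor 2 = 0.68² + 0.17² + 0.03² + 0.19² + 0.80² + (-0.81)² + 0.32² + 0.32² = 0.4624 + 0.0289 + 0.0009 + 0.0361 + 0.6400 + 0.6561 + 0.1024 + 0.1024 = 2.0292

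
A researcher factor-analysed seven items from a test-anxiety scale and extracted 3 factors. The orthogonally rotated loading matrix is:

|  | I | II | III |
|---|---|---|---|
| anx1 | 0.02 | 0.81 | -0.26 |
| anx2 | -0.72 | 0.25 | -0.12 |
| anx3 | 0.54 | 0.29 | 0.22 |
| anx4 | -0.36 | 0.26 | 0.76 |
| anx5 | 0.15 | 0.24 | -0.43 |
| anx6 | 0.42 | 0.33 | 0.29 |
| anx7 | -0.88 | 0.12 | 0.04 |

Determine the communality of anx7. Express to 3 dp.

0.790

h² = (-0.88)² + 0.12² + 0.04² = 0.7744 + 0.0144 + 0.0016 = 0.7904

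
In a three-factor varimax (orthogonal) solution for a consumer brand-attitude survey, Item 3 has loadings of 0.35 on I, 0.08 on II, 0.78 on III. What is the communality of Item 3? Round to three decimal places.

0.737

h² = 0.35² + 0.08² + 0.78² = 0.1225 + 0.0064 + 0.6084 = 0.7373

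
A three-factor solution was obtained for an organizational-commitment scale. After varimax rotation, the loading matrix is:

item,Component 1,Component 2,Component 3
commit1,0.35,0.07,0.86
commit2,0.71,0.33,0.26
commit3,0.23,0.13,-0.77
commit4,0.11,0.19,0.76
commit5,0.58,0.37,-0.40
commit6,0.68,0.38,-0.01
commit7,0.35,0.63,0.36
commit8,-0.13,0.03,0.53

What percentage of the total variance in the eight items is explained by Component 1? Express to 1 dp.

SS loadings for Component 1 = 0.35² + 0.71² + 0.23² + 0.11² + 0.58² + 0.68² + 0.35² + (-0.13)² = 1.6298
With 8 standardized items, total variance = 8. Proportion = 1.6298/8 = 0.2037 → 20.37%.

20.4%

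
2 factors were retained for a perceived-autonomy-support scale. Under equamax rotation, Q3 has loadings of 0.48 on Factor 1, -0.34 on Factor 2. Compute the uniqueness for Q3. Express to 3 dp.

0.654

h² = 0.48² + (-0.34)² = 0.2304 + 0.1156 = 0.3460
Uniqueness u² = 1 − h² = 1 − 0.3460 = 0.6540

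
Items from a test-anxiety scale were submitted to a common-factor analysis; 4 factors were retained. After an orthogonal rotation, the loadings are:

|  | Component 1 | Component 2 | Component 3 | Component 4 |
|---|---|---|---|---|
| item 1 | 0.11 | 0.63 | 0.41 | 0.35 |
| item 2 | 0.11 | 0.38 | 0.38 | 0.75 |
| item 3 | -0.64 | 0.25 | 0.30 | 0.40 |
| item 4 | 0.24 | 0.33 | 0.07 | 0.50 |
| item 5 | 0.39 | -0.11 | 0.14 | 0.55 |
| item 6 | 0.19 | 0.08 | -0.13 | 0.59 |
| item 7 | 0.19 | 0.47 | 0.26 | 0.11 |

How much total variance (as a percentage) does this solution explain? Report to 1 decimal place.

SS loadings by factor: 0.7157, 0.9521, 0.5115, 1.7577; total = 3.9370.
Total variance with 7 standardized items is 7, so the solution explains 3.9370/7 = 0.5624 = 56.24%.

56.2%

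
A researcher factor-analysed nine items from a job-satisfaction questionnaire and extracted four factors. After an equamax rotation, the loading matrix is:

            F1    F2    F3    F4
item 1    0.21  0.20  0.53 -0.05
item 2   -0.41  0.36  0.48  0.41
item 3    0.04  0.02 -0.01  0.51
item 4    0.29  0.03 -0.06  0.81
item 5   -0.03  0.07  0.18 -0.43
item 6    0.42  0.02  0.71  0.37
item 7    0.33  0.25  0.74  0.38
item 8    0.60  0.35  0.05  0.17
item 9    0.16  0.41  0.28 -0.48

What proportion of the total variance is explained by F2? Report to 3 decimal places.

SS loadings for F2 = 0.20² + 0.36² + 0.02² + 0.03² + 0.07² + 0.02² + 0.25² + 0.35² + 0.41² = 0.5293
Proportion of variance = 0.5293 / 9 = 0.0588.

0.059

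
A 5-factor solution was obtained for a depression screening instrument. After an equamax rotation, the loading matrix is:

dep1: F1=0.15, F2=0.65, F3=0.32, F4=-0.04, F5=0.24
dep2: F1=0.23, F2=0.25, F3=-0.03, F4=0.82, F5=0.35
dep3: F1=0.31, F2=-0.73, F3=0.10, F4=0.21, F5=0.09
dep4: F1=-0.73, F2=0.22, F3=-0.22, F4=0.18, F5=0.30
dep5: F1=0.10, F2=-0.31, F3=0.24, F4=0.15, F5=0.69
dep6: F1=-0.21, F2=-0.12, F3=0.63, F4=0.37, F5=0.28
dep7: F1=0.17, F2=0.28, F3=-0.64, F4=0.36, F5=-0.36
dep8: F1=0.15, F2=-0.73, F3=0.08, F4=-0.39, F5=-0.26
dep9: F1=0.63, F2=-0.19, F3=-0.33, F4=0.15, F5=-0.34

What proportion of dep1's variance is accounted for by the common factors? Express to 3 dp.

0.607

h² = 0.15² + 0.65² + 0.32² + (-0.04)² + 0.24² = 0.0225 + 0.4225 + 0.1024 + 0.0016 + 0.0576 = 0.6066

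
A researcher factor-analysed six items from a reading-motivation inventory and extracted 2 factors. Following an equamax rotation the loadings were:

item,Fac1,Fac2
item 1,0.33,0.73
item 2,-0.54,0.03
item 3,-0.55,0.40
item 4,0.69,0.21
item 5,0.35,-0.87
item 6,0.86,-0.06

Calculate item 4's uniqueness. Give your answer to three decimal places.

h² = 0.69² + 0.21² = 0.4761 + 0.0441 = 0.5202
Uniqueness u² = 1 − h² = 1 − 0.5202 = 0.4798

0.480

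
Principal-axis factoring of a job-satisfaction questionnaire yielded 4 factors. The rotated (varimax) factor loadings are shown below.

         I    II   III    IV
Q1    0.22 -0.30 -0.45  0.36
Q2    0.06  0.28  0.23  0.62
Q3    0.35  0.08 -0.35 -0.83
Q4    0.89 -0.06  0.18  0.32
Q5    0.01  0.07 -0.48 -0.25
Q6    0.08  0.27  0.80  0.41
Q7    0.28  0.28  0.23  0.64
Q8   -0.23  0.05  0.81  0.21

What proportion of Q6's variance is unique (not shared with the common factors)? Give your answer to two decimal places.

h² = 0.08² + 0.27² + 0.80² + 0.41² = 0.0064 + 0.0729 + 0.6400 + 0.1681 = 0.8874
Uniqueness u² = 1 − h² = 1 − 0.8874 = 0.1126

0.11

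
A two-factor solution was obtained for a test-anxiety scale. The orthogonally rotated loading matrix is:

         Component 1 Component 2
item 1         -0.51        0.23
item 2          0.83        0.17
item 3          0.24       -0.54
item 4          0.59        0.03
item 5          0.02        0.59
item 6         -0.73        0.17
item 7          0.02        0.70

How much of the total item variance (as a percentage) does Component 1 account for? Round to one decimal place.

27.0%

SS loadings for Component 1 = (-0.51)² + 0.83² + 0.24² + 0.59² + 0.02² + (-0.73)² + 0.02² = 1.8884
With 7 standardized items, total variance = 7. Proportion = 1.8884/7 = 0.2698 → 26.98%.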